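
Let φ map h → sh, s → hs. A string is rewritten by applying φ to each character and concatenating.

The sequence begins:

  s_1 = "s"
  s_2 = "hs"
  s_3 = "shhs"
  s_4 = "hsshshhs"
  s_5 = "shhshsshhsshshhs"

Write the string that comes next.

Rewriting the 16 symbols of shhshsshhsshshhs one by one yields hs sh sh hs sh hs hs sh sh hs hs sh hs sh sh hs; concatenated:

hsshshhsshhshsshshhshsshhsshshhs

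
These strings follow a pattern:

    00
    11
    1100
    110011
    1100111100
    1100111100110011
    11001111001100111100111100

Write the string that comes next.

This is a Fibonacci-style word recurrence s(k) = s(k−1)·s(k−2): e.g. 11·00 = 1100.
So term 8 is 11001111001100111100111100·1100111100110011.

110011110011001111001111001100111100110011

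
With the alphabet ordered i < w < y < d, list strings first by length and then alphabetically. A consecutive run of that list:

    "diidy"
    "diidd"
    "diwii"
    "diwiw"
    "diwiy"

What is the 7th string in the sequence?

Advancing 2 positions from diwiy through diwiy → diwid reaches term 7.

diwwi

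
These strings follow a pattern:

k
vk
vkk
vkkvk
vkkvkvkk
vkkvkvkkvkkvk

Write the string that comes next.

vkkvkvkkvkkvkvkkvkvkk

This is a Fibonacci-style word recurrence s(k) = s(k−1)·s(k−2): e.g. vk·k = vkk.
So term 7 is vkkvkvkkvkkvk·vkkvkvkk.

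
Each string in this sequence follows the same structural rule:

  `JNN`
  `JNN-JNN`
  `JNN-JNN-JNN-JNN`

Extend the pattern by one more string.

Each string is two copies of the previous one joined by '-'.
Doubling JNN-JNN-JNN-JNN with '-' between the halves:

JNN-JNN-JNN-JNN-JNN-JNN-JNN-JNN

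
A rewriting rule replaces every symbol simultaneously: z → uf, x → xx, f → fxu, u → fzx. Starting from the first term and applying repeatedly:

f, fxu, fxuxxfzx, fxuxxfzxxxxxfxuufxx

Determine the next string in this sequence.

Rewriting the 19 symbols of fxuxxfzxxxxxfxuufxx one by one yields fxu xx fzx xx xx fxu uf xx xx xx xx xx fxu xx fzx fzx fxu xx xx; concatenated:

fxuxxfzxxxxxfxuufxxxxxxxxxxfxuxxfzxfzxfxuxxxx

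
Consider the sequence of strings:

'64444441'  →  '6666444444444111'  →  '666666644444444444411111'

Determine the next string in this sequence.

Reading off run lengths: 6 runs 1, 4, 7; 4 runs 6, 9, 12; 1 runs 1, 3, 5 — each is linear in n (n = 1, 2, …).
Setting n = 4 gives 10, 15, 7 characters in each block.

66666666664444444444444441111111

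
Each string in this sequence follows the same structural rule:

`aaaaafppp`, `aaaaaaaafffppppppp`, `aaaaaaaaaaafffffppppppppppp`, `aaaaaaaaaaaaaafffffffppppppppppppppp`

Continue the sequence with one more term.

aaaaaaaaaaaaaaaaafffffffffppppppppppppppppppp

Term n consists of 3n+2 a's, followed by 2n-1 f's, followed by 4n-1 p's (n = 1, 2, …).
Setting n = 5 gives 17, 9, 19 characters in each block.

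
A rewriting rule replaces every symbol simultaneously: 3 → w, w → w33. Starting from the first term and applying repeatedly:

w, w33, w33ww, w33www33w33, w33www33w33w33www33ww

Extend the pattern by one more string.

w33www33w33w33www33www33www33w33w33www33w33

φ(w33www33w33w33www33ww) expands symbol-by-symbol to w33 w w w33 w33 w33 w w w33 w w w33 w w w33 w33 w33 w w w33 w33; joining the 21 pieces gives the next term.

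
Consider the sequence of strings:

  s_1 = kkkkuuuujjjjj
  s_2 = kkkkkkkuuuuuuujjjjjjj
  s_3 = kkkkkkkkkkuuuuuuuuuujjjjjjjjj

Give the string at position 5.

Each string has the form k^{3n-2} u^{3n-2} j^{2n+1}, where the shown terms are n = 2, 3, 4.
Setting n = 6 gives 16, 16, 13 characters in each block.

kkkkkkkkkkkkkkkkuuuuuuuuuuuuuuuujjjjjjjjjjjjj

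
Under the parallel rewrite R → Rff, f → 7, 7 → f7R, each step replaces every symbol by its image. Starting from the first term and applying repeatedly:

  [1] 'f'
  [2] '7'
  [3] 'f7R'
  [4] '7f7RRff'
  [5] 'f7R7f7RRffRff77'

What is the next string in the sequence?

Rewriting the 15 symbols of f7R7f7RRffRff77 one by one yields 7 f7R Rff f7R 7 f7R Rff Rff 7 7 Rff 7 7 f7R f7R; concatenated:

7f7RRfff7R7f7RRffRff77Rff77f7Rf7R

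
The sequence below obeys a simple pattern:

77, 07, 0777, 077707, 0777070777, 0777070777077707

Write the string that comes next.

From term 3 onward, concatenate the last term with the second-to-last: 07·77 = 0777, 0777·07 = 077707, …
The next term joins 0777070777077707 and 0777070777.

07770707770777070777070777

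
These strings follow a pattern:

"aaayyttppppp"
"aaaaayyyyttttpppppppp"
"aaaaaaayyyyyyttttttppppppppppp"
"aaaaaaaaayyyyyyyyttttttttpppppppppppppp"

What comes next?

aaaaaaaaaaayyyyyyyyyyttttttttttppppppppppppppppp

Each string has the form a^{2n+1} y^{2n} t^{2n} p^{3n+2} (n = 1, 2, …).
Setting n = 5 gives 11, 10, 10, 17 characters in each block.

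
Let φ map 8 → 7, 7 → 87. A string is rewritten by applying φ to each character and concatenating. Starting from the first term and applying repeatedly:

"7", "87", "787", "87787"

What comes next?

78787787

Expanding 87787: 8→7, 7→87, 7→87, 8→7, 7→87. Concatenated: 7 87 87 7 87.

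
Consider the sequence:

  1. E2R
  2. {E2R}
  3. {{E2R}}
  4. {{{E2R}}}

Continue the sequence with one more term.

Each term wraps the previous one in { on the left and } on the right.
One more step from {{{E2R}}} gives the answer.

{{{{E2R}}}}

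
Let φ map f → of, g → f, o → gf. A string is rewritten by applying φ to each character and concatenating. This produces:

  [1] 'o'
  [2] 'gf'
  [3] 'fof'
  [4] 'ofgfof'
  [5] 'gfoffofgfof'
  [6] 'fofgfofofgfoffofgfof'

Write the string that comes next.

Replace each of the 20 characters of fofgfofofgfoffofgfof in place — of gf of f of gf of gf of f of gf of of gf of f of gf of — and concatenate.

ofgfoffofgfofgfoffofgfofofgfoffofgfof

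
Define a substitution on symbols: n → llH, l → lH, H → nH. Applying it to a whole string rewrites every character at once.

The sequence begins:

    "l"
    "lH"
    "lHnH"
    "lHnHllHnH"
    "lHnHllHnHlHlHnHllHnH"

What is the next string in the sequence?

lHnHllHnHlHlHnHllHnHlHnHlHnHllHnHlHlHnHllHnH

Applying the rule to each of the 20 symbols of lHnHllHnHlHlHnHllHnH gives the pieces lH nH llH nH lH lH nH llH nH lH nH lH nH llH nH lH lH nH llH nH, which concatenate to the answer.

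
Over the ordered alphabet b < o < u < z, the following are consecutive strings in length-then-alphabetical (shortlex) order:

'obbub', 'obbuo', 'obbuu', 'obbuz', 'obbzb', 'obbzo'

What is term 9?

obobb

Advancing 3 positions from obbzo through obbzo → obbzu → obbzz reaches term 9.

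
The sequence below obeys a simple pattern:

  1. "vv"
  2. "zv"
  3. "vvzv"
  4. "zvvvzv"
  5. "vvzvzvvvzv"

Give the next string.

This is a Fibonacci-style word recurrence s(k) = s(k−2)·s(k−1): e.g. vv·zv = vvzv.
Continuing: zvvvzv · vvzvzvvvzv gives term 6.

zvvvzvvvzvzvvvzv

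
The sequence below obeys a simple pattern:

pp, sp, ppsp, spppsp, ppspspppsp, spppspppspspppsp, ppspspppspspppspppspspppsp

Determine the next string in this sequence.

spppspppspspppspppspspppspspppspppspspppsp

Each term (from the third on) is the two preceding terms concatenated in order: term 3 = pp·sp = ppsp.
Continuing: spppspppspspppsp · ppspspppspspppspppspspppsp gives term 8.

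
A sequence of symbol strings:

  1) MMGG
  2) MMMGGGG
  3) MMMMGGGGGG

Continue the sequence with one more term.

MMMMMGGGGGGGG

Term n consists of n+1 M's, followed by 2n G's (n = 1, 2, …).
Setting n = 4 gives 5, 8 characters in each block.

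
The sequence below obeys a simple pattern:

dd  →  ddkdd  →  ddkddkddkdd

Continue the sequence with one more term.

s(k+1) = s(k)·k·s(k) — each term doubles the last with 'k' between the halves.
One more doubling of ddkddkddkdd gives the answer.

ddkddkddkddkddkddkddkdd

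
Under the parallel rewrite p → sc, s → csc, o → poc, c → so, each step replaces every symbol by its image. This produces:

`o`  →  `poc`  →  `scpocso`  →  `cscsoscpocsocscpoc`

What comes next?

Replace each of the 18 characters of cscsoscpocsocscpoc in place — so csc so csc poc csc so sc poc so csc poc so csc so sc poc so — and concatenate.

socscsocscpoccscsoscpocsocscpocsocscsoscpocso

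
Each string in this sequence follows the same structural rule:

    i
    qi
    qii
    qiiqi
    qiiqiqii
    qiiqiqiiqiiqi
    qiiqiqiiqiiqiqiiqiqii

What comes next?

qiiqiqiiqiiqiqiiqiqiiqiiqiqiiqiiqi

From term 3 onward, concatenate the last term with the second-to-last: qi·i = qii, qii·qi = qiiqi, …
The next term joins qiiqiqiiqiiqiqiiqiqii and qiiqiqiiqiiqi.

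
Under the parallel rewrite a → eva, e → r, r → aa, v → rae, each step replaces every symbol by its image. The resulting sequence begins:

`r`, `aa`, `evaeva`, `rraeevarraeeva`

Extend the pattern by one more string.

Replace each of the 14 characters of rraeevarraeeva in place — aa aa eva r r rae eva aa aa eva r r rae eva — and concatenate.

aaaaevarrraeevaaaaaevarrraeeva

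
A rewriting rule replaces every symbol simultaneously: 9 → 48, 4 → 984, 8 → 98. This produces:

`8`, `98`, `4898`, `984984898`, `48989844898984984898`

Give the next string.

Rewriting the 20 symbols of 48989844898984984898 one by one yields 984 98 48 98 48 98 984 984 98 48 98 48 98 984 48 98 984 98 48 98; concatenated:

984984898489898498498489848989844898984984898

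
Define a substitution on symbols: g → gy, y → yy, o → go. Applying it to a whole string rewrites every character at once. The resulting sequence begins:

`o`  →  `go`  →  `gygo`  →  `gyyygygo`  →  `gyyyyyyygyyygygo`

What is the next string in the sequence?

gyyyyyyyyyyyyyyygyyyyyyygyyygygo

Replace each of the 16 characters of gyyyyyyygyyygygo in place — gy yy yy yy yy yy yy yy gy yy yy yy gy yy gy go — and concatenate.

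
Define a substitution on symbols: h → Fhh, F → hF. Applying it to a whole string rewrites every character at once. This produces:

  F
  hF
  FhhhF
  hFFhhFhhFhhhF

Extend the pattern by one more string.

Rewriting the 13 symbols of hFFhhFhhFhhhF one by one yields Fhh hF hF Fhh Fhh hF Fhh Fhh hF Fhh Fhh Fhh hF; concatenated:

FhhhFhFFhhFhhhFFhhFhhhFFhhFhhFhhhF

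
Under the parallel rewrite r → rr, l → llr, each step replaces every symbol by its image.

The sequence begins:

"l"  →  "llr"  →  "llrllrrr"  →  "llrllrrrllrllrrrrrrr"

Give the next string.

llrllrrrllrllrrrrrrrllrllrrrllrllrrrrrrrrrrrrrrr

Replace each of the 20 characters of llrllrrrllrllrrrrrrr in place — llr llr rr llr llr rr rr rr llr llr rr llr llr rr rr rr rr rr rr rr — and concatenate.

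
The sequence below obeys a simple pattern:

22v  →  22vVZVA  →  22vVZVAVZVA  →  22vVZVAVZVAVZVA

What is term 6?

Every step adds VZVA to the end: s(k+1) = s(k)·VZVA.
From 22vVZVAVZVAVZVA, 2 further steps: 22vVZVAVZVAVZVA → 22vVZVAVZVAVZVAVZVA → (answer).

22vVZVAVZVAVZVAVZVAVZVA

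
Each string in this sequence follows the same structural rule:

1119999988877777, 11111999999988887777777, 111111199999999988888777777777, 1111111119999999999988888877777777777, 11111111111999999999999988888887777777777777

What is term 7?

The n-th term is 2n-1 1's then 2n+1 9's then n+1 8's then 2n+1 7's, where the shown terms are n = 2, 3, 4, 5, 6.
For term 7, n = 8, so the run lengths are 15, 17, 9, 17.

1111111111111119999999999999999988888888877777777777777777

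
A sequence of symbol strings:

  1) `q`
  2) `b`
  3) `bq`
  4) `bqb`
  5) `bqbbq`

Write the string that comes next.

bqbbqbqb

From term 3 onward, concatenate the last term with the second-to-last: b·q = bq, bq·b = bqb, …
So term 6 is bqbbq·bqb.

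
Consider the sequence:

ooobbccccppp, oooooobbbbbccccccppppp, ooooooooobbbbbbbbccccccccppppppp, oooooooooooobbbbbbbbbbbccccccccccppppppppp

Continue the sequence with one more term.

ooooooooooooooobbbbbbbbbbbbbbccccccccccccppppppppppp

Term n consists of 3n o's, followed by 3n-1 b's, followed by 2n+2 c's, followed by 2n+1 p's (n = 1, 2, …).
At n = 5 the blocks have lengths 15, 14, 12, 11.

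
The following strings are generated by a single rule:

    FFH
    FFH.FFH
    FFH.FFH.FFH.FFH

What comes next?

Each string is two copies of the previous one joined by '.'.
Doubling FFH.FFH.FFH.FFH with '.' between the halves:

FFH.FFH.FFH.FFH.FFH.FFH.FFH.FFH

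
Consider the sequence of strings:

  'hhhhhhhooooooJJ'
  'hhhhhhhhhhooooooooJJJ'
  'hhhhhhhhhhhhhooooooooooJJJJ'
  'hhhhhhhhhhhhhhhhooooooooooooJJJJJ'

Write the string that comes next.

The n-th term is 3n+1 h's then 2n+2 o's then n J's, where the shown terms are n = 2, 3, 4, 5.
At n = 6 the blocks have lengths 19, 14, 6.

hhhhhhhhhhhhhhhhhhhooooooooooooooJJJJJJ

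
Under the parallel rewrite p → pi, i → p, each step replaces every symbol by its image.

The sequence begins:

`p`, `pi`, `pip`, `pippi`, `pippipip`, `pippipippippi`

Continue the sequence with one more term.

Rewriting the 13 symbols of pippipippippi one by one yields pi p pi pi p pi p pi pi p pi pi p; concatenated:

pippipippippipippipip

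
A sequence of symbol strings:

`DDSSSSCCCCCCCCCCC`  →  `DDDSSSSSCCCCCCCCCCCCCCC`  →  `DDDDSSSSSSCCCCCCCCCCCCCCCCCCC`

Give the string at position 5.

DDDDDDSSSSSSSSCCCCCCCCCCCCCCCCCCCCCCCCCCC

Reading off run lengths: D runs 2, 3, 4; S runs 4, 5, 6; C runs 11, 15, 19 — each is linear in n, where the shown terms are n = 2, 3, 4.
For term 5, n = 6, so the run lengths are 6, 8, 27.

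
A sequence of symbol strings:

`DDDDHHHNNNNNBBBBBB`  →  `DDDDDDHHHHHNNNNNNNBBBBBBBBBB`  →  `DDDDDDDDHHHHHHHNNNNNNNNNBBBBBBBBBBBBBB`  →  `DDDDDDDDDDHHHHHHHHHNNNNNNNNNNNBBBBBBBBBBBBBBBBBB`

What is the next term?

Each string has the form D^{2n} H^{2n-1} N^{2n+1} B^{4n-2}, where the shown terms are n = 2, 3, 4, 5.
For the next term, n = 6, so the run lengths are 12, 11, 13, 22.

DDDDDDDDDDDDHHHHHHHHHHHNNNNNNNNNNNNNBBBBBBBBBBBBBBBBBBBBBB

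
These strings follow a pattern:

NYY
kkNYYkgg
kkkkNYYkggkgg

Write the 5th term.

s(k+1) = kk·s(k)·kgg, so each term gains kk as a prefix and kgg as a suffix.
From kkkkNYYkggkgg, 2 further steps: kkkkNYYkggkgg → kkkkkkNYYkggkggkgg → (answer).

kkkkkkkkNYYkggkggkggkgg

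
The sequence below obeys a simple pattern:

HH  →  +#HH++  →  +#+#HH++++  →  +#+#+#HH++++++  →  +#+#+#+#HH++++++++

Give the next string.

+#+#+#+#+#HH++++++++++

Each term wraps the previous one in +# on the left and ++ on the right.
So the next term is +#·+#+#+#+#HH++++++++·++.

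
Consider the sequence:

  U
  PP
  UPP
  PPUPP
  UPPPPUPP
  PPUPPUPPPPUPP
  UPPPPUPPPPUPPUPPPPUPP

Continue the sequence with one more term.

PPUPPUPPPPUPPUPPPPUPPPPUPPUPPPPUPP

Each term (from the third on) is the two preceding terms concatenated in order: term 3 = U·PP = UPP.
So term 8 is PPUPPUPPPPUPP·UPPPPUPPPPUPPUPPPPUPP.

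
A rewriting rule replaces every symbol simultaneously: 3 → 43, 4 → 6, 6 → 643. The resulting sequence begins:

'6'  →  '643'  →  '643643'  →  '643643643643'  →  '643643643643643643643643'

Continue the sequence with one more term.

643643643643643643643643643643643643643643643643

φ(643643643643643643643643) expands symbol-by-symbol to 643 6 43 643 6 43 643 6 43 643 6 43 643 6 43 643 6 43 643 6 43 643 6 43; joining the 24 pieces gives the next term.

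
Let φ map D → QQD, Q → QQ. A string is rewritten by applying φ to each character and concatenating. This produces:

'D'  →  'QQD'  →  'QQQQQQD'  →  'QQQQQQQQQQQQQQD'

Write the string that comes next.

φ(QQQQQQQQQQQQQQD) expands symbol-by-symbol to QQ QQ QQ QQ QQ QQ QQ QQ QQ QQ QQ QQ QQ QQ QQD; joining the 15 pieces gives the next term.

QQQQQQQQQQQQQQQQQQQQQQQQQQQQQQD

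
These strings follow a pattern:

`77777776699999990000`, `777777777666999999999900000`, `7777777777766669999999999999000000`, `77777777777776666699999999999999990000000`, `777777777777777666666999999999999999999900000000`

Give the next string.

Each string has the form 7^{2n+3} 6^{n} 9^{3n+1} 0^{n+2}, where the shown terms are n = 2, 3, 4, 5, 6.
Setting n = 7 gives 17, 7, 22, 9 characters in each block.

7777777777777777766666669999999999999999999999000000000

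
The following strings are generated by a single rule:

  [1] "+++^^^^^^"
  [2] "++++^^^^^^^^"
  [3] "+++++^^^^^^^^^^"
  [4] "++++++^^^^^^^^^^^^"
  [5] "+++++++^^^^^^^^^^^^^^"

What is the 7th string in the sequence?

+++++++++^^^^^^^^^^^^^^^^^^

Reading off run lengths: + runs 3, 4, 5, 6, 7; ^ runs 6, 8, 10, 12, 14 — each is linear in n, where the shown terms are n = 2, 3, 4, 5, 6.
For term 7, n = 8, so the run lengths are 9, 18.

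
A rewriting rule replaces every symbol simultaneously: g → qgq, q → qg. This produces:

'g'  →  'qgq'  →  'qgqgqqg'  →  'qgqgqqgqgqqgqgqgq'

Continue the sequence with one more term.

qgqgqqgqgqqgqgqgqqgqgqqgqgqgqqgqgqqgqgqqg

φ(qgqgqqgqgqqgqgqgq) expands symbol-by-symbol to qg qgq qg qgq qg qg qgq qg qgq qg qg qgq qg qgq qg qgq qg; joining the 17 pieces gives the next term.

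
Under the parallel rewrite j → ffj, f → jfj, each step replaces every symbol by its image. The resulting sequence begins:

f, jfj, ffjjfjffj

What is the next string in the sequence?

jfjjfjffjffjjfjffjjfjjfjffj

Rewriting each symbol of ffjjfjffj: f→jfj, f→jfj, j→ffj, j→ffj, f→jfj, j→ffj, f→jfj, f→jfj, j→ffj, which concatenates to jfj jfj ffj ffj jfj ffj jfj jfj ffj.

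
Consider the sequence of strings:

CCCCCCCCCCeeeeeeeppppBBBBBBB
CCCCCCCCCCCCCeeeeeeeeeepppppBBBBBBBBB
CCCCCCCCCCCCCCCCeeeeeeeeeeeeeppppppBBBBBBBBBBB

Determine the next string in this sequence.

Term n consists of 3n+1 C's, followed by 3n-2 e's, followed by n+1 p's, followed by 2n+1 B's, where the shown terms are n = 3, 4, 5.
At n = 6 the blocks have lengths 19, 16, 7, 13.

CCCCCCCCCCCCCCCCCCCeeeeeeeeeeeeeeeepppppppBBBBBBBBBBBBB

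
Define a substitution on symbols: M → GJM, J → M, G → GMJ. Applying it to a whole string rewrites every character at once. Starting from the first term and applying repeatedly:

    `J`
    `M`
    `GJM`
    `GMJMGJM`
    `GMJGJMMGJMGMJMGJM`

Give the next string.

Rewriting the 17 symbols of GMJGJMMGJMGMJMGJM one by one yields GMJ GJM M GMJ M GJM GJM GMJ M GJM GMJ GJM M GJM GMJ M GJM; concatenated:

GMJGJMMGMJMGJMGJMGMJMGJMGMJGJMMGJMGMJMGJM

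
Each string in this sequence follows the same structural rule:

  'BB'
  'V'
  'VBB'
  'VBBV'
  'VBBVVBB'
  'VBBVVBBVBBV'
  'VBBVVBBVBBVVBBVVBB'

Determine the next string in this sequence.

This is a Fibonacci-style word recurrence s(k) = s(k−1)·s(k−2): e.g. V·BB = VBB.
So term 8 is VBBVVBBVBBVVBBVVBB·VBBVVBBVBBV.

VBBVVBBVBBVVBBVVBBVBBVVBBVBBV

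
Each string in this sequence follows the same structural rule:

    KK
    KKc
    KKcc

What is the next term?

Each term is the previous one with c appended.
One more step from KKcc gives the answer.

KKccc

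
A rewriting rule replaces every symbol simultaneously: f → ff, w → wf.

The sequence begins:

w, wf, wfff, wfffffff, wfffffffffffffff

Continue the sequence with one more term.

Rewriting the 16 symbols of wfffffffffffffff one by one yields wf ff ff ff ff ff ff ff ff ff ff ff ff ff ff ff; concatenated:

wfffffffffffffffffffffffffffffff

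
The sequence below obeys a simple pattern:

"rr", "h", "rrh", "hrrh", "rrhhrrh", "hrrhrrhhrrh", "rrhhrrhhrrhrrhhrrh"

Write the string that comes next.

Each term (from the third on) is the two preceding terms concatenated in order: term 3 = rr·h = rrh.
So term 8 is hrrhrrhhrrh·rrhhrrhhrrhrrhhrrh.

hrrhrrhhrrhrrhhrrhhrrhrrhhrrh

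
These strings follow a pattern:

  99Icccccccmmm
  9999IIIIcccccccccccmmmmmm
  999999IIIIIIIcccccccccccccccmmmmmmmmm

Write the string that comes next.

Reading off run lengths: 9 runs 2, 4, 6; I runs 1, 4, 7; c runs 7, 11, 15; m runs 3, 6, 9 — each is linear in n (n = 1, 2, …).
Setting n = 4 gives 8, 10, 19, 12 characters in each block.

99999999IIIIIIIIIIcccccccccccccccccccmmmmmmmmmmmm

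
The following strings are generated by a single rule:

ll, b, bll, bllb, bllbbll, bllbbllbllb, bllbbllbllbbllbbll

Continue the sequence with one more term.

bllbbllbllbbllbbllbllbbllbllb

Each term (from the third on) is the previous term followed by the one before it: term 3 = b·ll = bll.
Continuing: bllbbllbllbbllbbll · bllbbllbllb gives term 8.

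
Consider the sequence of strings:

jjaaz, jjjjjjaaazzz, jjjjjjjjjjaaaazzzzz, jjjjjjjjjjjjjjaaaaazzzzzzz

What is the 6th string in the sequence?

jjjjjjjjjjjjjjjjjjjjjjaaaaaaazzzzzzzzzzz

Term n consists of 4n-2 j's, followed by n+1 a's, followed by 2n-1 z's (n = 1, 2, …).
For term 6, n = 6, so the run lengths are 22, 7, 11.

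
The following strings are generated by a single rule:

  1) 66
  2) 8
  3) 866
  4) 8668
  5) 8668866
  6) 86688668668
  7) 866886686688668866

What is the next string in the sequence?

Each term (from the third on) is the previous term followed by the one before it: term 3 = 8·66 = 866.
So term 8 is 866886686688668866·86688668668.

86688668668866886686688668668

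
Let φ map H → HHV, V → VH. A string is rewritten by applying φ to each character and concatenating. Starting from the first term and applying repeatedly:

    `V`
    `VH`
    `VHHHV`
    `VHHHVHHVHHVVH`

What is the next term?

VHHHVHHVHHVVHHHVHHVVHHHVHHVVHVHHHV

φ(VHHHVHHVHHVVH) expands symbol-by-symbol to VH HHV HHV HHV VH HHV HHV VH HHV HHV VH VH HHV; joining the 13 pieces gives the next term.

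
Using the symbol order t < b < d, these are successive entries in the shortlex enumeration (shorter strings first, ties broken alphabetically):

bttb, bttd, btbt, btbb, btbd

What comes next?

Find the rightmost character of btbd below d, bump it to the next letter, and reset everything to its right to t.

btdt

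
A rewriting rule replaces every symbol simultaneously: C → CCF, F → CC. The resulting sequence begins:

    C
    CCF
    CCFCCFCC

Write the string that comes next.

Rewriting each symbol of CCFCCFCC: C→CCF, C→CCF, F→CC, C→CCF, C→CCF, F→CC, C→CCF, C→CCF, which concatenates to CCF CCF CC CCF CCF CC CCF CCF.

CCFCCFCCCCFCCFCCCCFCCF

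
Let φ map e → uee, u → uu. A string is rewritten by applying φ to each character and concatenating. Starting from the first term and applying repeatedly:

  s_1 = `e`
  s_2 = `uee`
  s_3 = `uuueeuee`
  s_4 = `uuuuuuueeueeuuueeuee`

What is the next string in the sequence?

Rewriting the 20 symbols of uuuuuuueeueeuuueeuee one by one yields uu uu uu uu uu uu uu uee uee uu uee uee uu uu uu uee uee uu uee uee; concatenated:

uuuuuuuuuuuuuuueeueeuuueeueeuuuuuuueeueeuuueeuee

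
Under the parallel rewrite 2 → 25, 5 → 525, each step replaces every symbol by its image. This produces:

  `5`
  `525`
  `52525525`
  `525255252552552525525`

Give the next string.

φ(525255252552552525525) expands symbol-by-symbol to 525 25 525 25 525 525 25 525 25 525 525 25 525 525 25 525 25 525 525 25 525; joining the 21 pieces gives the next term.

5252552525525525255252552552525525525255252552552525525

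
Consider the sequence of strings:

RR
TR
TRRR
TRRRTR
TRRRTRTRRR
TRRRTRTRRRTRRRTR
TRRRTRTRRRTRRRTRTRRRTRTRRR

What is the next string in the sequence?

TRRRTRTRRRTRRRTRTRRRTRTRRRTRRRTRTRRRTRRRTR

Each term (from the third on) is the previous term followed by the one before it: term 3 = TR·RR = TRRR.
Continuing: TRRRTRTRRRTRRRTRTRRRTRTRRR · TRRRTRTRRRTRRRTR gives term 8.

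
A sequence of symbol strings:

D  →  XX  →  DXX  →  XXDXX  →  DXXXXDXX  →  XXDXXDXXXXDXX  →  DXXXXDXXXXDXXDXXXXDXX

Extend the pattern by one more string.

This is a Fibonacci-style word recurrence s(k) = s(k−2)·s(k−1): e.g. D·XX = DXX.
So term 8 is XXDXXDXXXXDXX·DXXXXDXXXXDXXDXXXXDXX.

XXDXXDXXXXDXXDXXXXDXXXXDXXDXXXXDXX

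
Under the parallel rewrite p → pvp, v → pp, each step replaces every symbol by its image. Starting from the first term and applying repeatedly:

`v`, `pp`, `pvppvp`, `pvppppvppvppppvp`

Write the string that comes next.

pvppppvppvppvppvppppvppvppppvppvppvppvppppvp

φ(pvppppvppvppppvp) expands symbol-by-symbol to pvp pp pvp pvp pvp pvp pp pvp pvp pp pvp pvp pvp pvp pp pvp; joining the 16 pieces gives the next term.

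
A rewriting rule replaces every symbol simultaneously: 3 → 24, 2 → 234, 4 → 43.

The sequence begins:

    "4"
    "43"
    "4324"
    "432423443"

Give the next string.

Rewriting each symbol of 432423443: 4→43, 3→24, 2→234, 4→43, 2→234, 3→24, 4→43, 4→43, 3→24, which concatenates to 43 24 234 43 234 24 43 43 24.

43242344323424434324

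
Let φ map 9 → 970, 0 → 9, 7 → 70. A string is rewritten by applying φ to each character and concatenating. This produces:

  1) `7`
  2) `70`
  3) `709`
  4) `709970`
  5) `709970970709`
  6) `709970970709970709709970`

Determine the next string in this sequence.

709970970709970709709970970709709970709970970709

Applying the rule to each of the 24 symbols of 709970970709970709709970 gives the pieces 70 9 970 970 70 9 970 70 9 70 9 970 970 70 9 70 9 970 70 9 970 970 70 9, which concatenate to the answer.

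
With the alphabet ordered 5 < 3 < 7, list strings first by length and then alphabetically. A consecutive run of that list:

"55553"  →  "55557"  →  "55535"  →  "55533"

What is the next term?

55537

Find the rightmost character of 55533 below 7, bump it to the next letter, and reset everything to its right to 5.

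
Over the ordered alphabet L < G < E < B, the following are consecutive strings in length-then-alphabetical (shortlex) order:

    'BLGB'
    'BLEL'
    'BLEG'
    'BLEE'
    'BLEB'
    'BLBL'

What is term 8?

BLBE

Stepping forward 2 times from BLBL: BLBL → BLBG, then the target.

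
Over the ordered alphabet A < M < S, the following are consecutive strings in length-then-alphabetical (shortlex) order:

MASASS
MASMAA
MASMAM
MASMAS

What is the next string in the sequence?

Treat MASMAS as a base-3 numeral over the given alphabet and add one, carrying through any trailing S's.

MASMMA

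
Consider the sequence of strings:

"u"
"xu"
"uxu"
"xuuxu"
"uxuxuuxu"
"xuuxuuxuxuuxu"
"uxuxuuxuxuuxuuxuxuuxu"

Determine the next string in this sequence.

From term 3 onward, concatenate the second-to-last term with the last: u·xu = uxu, xu·uxu = xuuxu, …
The next term joins xuuxuuxuxuuxu and uxuxuuxuxuuxuuxuxuuxu.

xuuxuuxuxuuxuuxuxuuxuxuuxuuxuxuuxu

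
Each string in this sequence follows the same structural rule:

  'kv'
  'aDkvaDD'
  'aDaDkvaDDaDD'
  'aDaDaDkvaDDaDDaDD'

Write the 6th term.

Every step adds aD to the front and aDD to the end of the previous string.
From aDaDaDkvaDDaDDaDD, 2 further steps: aDaDaDkvaDDaDDaDD → aDaDaDaDkvaDDaDDaDDaDD → (answer).

aDaDaDaDaDkvaDDaDDaDDaDDaDD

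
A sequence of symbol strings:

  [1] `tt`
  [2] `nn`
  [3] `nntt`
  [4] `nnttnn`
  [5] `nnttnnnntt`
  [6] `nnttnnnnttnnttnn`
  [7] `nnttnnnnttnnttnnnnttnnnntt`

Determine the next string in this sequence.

From term 3 onward, concatenate the last term with the second-to-last: nn·tt = nntt, nntt·nn = nnttnn, …
So term 8 is nnttnnnnttnnttnnnnttnnnntt·nnttnnnnttnnttnn.

nnttnnnnttnnttnnnnttnnnnttnnttnnnnttnnttnn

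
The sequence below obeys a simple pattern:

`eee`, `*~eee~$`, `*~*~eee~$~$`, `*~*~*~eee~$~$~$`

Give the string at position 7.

*~*~*~*~*~*~eee~$~$~$~$~$~$

s(k+1) = *~·s(k)·~$, so each term gains *~ as a prefix and ~$ as a suffix.
From *~*~*~eee~$~$~$, 3 further steps: *~*~*~eee~$~$~$ → *~*~*~*~eee~$~$~$~$ → *~*~*~*~*~eee~$~$~$~$~$ → (answer).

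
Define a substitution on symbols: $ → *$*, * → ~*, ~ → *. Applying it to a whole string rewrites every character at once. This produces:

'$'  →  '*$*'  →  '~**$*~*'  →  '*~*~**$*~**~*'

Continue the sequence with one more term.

Applying the rule to each of the 13 symbols of *~*~**$*~**~* gives the pieces ~* * ~* * ~* ~* *$* ~* * ~* ~* * ~*, which concatenate to the answer.

~**~**~*~**$*~**~*~**~*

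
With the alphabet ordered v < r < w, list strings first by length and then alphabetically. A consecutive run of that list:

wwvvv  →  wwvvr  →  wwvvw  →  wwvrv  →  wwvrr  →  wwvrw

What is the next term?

Treat wwvrw as a base-3 numeral over the given alphabet and add one, carrying through any trailing w's.

wwvwv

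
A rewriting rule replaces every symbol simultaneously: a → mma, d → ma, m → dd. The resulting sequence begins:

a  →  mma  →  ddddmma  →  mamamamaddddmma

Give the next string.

ddmmaddmmaddmmaddmmamamamamaddddmma

φ(mamamamaddddmma) expands symbol-by-symbol to dd mma dd mma dd mma dd mma ma ma ma ma dd dd mma; joining the 15 pieces gives the next term.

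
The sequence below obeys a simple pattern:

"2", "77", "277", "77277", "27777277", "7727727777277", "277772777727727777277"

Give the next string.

From term 3 onward, concatenate the second-to-last term with the last: 2·77 = 277, 77·277 = 77277, …
So term 8 is 7727727777277·277772777727727777277.

7727727777277277772777727727777277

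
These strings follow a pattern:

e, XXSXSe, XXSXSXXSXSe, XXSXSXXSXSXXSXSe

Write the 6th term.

XXSXSXXSXSXXSXSXXSXSXXSXSe

Every step adds XXSXS at the front: s(k+1) = XXSXS·s(k).
From XXSXSXXSXSXXSXSe, 2 further steps: XXSXSXXSXSXXSXSe → XXSXSXXSXSXXSXSXXSXSe → (answer).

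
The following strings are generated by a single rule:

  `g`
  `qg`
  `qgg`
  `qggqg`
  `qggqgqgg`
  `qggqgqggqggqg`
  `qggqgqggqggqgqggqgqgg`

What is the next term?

This is a Fibonacci-style word recurrence s(k) = s(k−1)·s(k−2): e.g. qg·g = qgg.
Continuing: qggqgqggqggqgqggqgqgg · qggqgqggqggqg gives term 8.

qggqgqggqggqgqggqgqggqggqgqggqggqg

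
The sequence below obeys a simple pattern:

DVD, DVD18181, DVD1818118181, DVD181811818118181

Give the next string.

DVD18181181811818118181

Every step adds 18181 to the end: s(k+1) = s(k)·18181.
So the next term is DVD181811818118181·18181.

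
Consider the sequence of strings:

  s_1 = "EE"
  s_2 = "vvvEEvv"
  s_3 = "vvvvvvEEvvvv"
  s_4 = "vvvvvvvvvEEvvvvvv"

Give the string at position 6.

vvvvvvvvvvvvvvvEEvvvvvvvvvv

s(k+1) = vvv·s(k)·vv, so each term gains vvv as a prefix and vv as a suffix.
From vvvvvvvvvEEvvvvvv, 2 further steps: vvvvvvvvvEEvvvvvv → vvvvvvvvvvvvEEvvvvvvvv → (answer).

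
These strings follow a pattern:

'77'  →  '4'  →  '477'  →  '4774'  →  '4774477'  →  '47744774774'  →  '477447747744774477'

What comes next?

This is a Fibonacci-style word recurrence s(k) = s(k−1)·s(k−2): e.g. 4·77 = 477.
Continuing: 477447747744774477 · 47744774774 gives term 8.

47744774774477447747744774774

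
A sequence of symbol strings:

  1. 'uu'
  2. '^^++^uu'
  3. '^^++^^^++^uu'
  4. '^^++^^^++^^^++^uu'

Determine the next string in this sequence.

Each term is the previous one with ^^++^ prepended.
Applying this once more to ^^++^^^++^^^++^uu:

^^++^^^++^^^++^^^++^uu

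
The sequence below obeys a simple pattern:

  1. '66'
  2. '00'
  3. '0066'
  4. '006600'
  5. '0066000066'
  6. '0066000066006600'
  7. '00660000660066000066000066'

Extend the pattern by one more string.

This is a Fibonacci-style word recurrence s(k) = s(k−1)·s(k−2): e.g. 00·66 = 0066.
Continuing: 00660000660066000066000066 · 0066000066006600 gives term 8.

006600006600660000660000660066000066006600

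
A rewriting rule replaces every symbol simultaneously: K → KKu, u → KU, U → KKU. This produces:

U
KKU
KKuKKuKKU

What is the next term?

Expanding KKuKKuKKU: K→KKu, K→KKu, u→KU, K→KKu, K→KKu, u→KU, K→KKu, K→KKu, U→KKU. Concatenated: KKu KKu KU KKu KKu KU KKu KKu KKU.

KKuKKuKUKKuKKuKUKKuKKuKKU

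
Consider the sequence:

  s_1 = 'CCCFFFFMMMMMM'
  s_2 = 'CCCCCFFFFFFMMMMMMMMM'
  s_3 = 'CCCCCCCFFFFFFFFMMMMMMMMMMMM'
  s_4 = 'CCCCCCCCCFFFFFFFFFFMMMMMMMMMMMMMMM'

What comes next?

CCCCCCCCCCCFFFFFFFFFFFFMMMMMMMMMMMMMMMMMM

Term n consists of 2n-1 C's, followed by 2n F's, followed by 3n M's, where the shown terms are n = 2, 3, 4, 5.
At n = 6 the blocks have lengths 11, 12, 18.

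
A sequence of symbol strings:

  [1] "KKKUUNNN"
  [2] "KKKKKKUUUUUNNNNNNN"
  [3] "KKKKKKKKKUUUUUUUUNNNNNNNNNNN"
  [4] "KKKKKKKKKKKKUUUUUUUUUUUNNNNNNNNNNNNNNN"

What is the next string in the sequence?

KKKKKKKKKKKKKKKUUUUUUUUUUUUUUNNNNNNNNNNNNNNNNNNN

Each string has the form K^{3n} U^{3n-1} N^{4n-1} (n = 1, 2, …).
For the next term, n = 5, so the run lengths are 15, 14, 19.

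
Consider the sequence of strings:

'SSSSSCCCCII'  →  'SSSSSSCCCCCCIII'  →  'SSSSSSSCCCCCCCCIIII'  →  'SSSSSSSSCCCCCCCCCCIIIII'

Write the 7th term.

SSSSSSSSSSSCCCCCCCCCCCCCCCCIIIIIIII

Reading off run lengths: S runs 5, 6, 7, 8; C runs 4, 6, 8, 10; I runs 2, 3, 4, 5 — each is linear in n, where the shown terms are n = 2, 3, 4, 5.
Setting n = 8 gives 11, 16, 8 characters in each block.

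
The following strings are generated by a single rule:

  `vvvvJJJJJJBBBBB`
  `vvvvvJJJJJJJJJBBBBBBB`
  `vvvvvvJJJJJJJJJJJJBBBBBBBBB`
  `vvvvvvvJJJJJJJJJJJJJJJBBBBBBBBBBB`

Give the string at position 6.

vvvvvvvvvJJJJJJJJJJJJJJJJJJJJJBBBBBBBBBBBBBBB

Term n consists of n+3 v's, followed by 3n+3 J's, followed by 2n+3 B's (n = 1, 2, …).
Setting n = 6 gives 9, 21, 15 characters in each block.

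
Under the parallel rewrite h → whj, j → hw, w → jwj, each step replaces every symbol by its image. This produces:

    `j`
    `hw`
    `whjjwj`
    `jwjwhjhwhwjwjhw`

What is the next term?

Applying the rule to each of the 15 symbols of jwjwhjhwhwjwjhw gives the pieces hw jwj hw jwj whj hw whj jwj whj jwj hw jwj hw whj jwj, which concatenate to the answer.

hwjwjhwjwjwhjhwwhjjwjwhjjwjhwjwjhwwhjjwj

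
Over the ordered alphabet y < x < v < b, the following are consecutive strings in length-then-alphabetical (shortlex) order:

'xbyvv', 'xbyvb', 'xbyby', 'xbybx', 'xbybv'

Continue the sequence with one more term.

The successor of xbybv increments the rightmost position that isn't already b and resets every position after it to y.

xbybb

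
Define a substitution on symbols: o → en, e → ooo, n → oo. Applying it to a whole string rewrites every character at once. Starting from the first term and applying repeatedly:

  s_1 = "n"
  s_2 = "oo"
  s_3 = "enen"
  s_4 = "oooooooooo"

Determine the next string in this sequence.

Expanding oooooooooo: o→en, o→en, o→en, o→en, o→en, o→en, o→en, o→en, o→en, o→en. Concatenated: en en en en en en en en en en.

enenenenenenenenenen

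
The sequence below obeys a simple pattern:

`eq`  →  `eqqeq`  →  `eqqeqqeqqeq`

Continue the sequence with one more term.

Every step duplicates the string with 'q' between the halves.
One more doubling of eqqeqqeqqeq gives the answer.

eqqeqqeqqeqqeqqeqqeqqeq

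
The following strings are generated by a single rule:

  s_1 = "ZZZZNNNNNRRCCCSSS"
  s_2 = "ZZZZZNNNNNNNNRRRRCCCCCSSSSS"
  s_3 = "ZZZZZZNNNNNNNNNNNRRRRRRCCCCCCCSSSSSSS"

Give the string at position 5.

Each string has the form Z^{n+3} N^{3n+2} R^{2n} C^{2n+1} S^{2n+1} (n = 1, 2, …).
Setting n = 5 gives 8, 17, 10, 11, 11 characters in each block.

ZZZZZZZZNNNNNNNNNNNNNNNNNRRRRRRRRRRCCCCCCCCCCCSSSSSSSSSSS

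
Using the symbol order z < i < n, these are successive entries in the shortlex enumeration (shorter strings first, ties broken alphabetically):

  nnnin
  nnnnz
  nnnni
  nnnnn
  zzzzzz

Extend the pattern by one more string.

zzzzzi

Find the rightmost character of zzzzzz below n, bump it to the next letter, and reset everything to its right to z.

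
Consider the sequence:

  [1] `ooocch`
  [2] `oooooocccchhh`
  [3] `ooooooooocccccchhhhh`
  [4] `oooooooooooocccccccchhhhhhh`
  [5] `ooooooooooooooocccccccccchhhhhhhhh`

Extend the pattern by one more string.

oooooooooooooooooocccccccccccchhhhhhhhhhh

Term n consists of 3n o's, followed by 2n c's, followed by 2n-1 h's (n = 1, 2, …).
For the next term, n = 6, so the run lengths are 18, 12, 11.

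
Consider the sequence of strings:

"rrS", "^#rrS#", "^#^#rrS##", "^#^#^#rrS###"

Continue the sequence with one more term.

s(k+1) = ^#·s(k)·#, so each term gains ^# as a prefix and # as a suffix.
Applying this once more to ^#^#^#rrS###:

^#^#^#^#rrS####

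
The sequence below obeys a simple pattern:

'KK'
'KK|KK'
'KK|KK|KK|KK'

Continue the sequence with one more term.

s(k+1) = s(k)·|·s(k) — each term doubles the last with '|' between the halves.
Doubling KK|KK|KK|KK with '|' between the halves:

KK|KK|KK|KK|KK|KK|KK|KK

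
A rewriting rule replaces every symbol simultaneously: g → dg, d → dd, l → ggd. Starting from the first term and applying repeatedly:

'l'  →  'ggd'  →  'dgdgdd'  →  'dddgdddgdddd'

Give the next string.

dddddddgdddddddgdddddddd

Rewriting each symbol of dddgdddgdddd: d→dd, d→dd, d→dd, g→dg, d→dd, d→dd, d→dd, g→dg, d→dd, d→dd, d→dd, d→dd, which concatenates to dd dd dd dg dd dd dd dg dd dd dd dd.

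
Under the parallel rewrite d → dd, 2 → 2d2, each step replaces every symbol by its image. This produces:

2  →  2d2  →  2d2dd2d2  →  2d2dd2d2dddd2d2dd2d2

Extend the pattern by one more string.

Rewriting the 20 symbols of 2d2dd2d2dddd2d2dd2d2 one by one yields 2d2 dd 2d2 dd dd 2d2 dd 2d2 dd dd dd dd 2d2 dd 2d2 dd dd 2d2 dd 2d2; concatenated:

2d2dd2d2dddd2d2dd2d2dddddddd2d2dd2d2dddd2d2dd2d2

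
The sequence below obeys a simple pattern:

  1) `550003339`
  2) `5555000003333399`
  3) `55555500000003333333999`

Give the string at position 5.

The n-th term is 2n 5's then 2n+1 0's then 2n+1 3's then n 9's (n = 1, 2, …).
For term 5, n = 5, so the run lengths are 10, 11, 11, 5.

5555555555000000000003333333333399999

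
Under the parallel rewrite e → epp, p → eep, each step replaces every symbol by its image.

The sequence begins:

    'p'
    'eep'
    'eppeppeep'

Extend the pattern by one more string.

eppeepeepeppeepeepeppeppeep

Apply φ to eppeppeep symbol by symbol: e→epp, p→eep, p→eep, e→epp, p→eep, p→eep, e→epp, e→epp, p→eep; joined: epp eep eep epp eep eep epp epp eep.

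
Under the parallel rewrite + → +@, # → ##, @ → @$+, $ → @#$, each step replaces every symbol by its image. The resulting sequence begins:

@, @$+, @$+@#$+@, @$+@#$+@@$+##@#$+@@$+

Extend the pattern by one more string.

φ(@$+@#$+@@$+##@#$+@@$+) expands symbol-by-symbol to @$+ @#$ +@ @$+ ## @#$ +@ @$+ @$+ @#$ +@ ## ## @$+ ## @#$ +@ @$+ @$+ @#$ +@; joining the 21 pieces gives the next term.

@$+@#$+@@$+##@#$+@@$+@$+@#$+@####@$+##@#$+@@$+@$+@#$+@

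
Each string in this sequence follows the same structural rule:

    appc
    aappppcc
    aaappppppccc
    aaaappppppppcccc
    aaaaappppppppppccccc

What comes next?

aaaaaappppppppppppcccccc

Term n consists of n a's, followed by 2n p's, followed by n c's (n = 1, 2, …).
For the next term, n = 6, so the run lengths are 6, 12, 6.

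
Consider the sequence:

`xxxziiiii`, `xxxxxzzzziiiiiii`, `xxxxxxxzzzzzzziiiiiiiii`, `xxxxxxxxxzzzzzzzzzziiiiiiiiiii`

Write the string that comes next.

Each string has the form x^{2n+1} z^{3n-2} i^{2n+3} (n = 1, 2, …).
At n = 5 the blocks have lengths 11, 13, 13.

xxxxxxxxxxxzzzzzzzzzzzzziiiiiiiiiiiii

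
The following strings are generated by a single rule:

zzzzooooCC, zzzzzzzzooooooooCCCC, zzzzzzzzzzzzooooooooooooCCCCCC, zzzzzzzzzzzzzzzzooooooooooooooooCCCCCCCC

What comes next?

Term n consists of 4n z's, followed by 4n o's, followed by 2n C's (n = 1, 2, …).
For the next term, n = 5, so the run lengths are 20, 20, 10.

zzzzzzzzzzzzzzzzzzzzooooooooooooooooooooCCCCCCCCCC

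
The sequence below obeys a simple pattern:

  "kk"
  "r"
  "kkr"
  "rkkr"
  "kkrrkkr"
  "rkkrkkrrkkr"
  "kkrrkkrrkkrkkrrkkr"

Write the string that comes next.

This is a Fibonacci-style word recurrence s(k) = s(k−2)·s(k−1): e.g. kk·r = kkr.
So term 8 is rkkrkkrrkkr·kkrrkkrrkkrkkrrkkr.

rkkrkkrrkkrkkrrkkrrkkrkkrrkkr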